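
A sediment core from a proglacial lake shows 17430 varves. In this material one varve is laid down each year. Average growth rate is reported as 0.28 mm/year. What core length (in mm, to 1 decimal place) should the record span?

The record spans 17430 years at 0.28 mm per year.
17430 years at 0.28 mm/year gives 0.28 × 17430 = 4880.4 mm.

4880.4 mm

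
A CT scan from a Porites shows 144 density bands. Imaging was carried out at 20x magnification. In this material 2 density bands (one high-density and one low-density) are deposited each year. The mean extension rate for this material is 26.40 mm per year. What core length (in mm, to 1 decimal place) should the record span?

Dividing by 2 density bands per year: 144 / 2 = 72 years.
Predicted length = 26.40 mm/year × 72 years = 1900.8 mm.

1900.8 mm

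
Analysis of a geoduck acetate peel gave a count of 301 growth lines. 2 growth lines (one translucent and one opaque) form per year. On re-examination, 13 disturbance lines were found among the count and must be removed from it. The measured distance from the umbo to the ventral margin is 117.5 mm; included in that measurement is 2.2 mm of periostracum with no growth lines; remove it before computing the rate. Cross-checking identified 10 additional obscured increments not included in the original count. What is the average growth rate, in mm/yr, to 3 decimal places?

Adjusted count: 301 − 13 + 10 = 298 growth lines.
298 growth lines at 2 per year is 298 / 2 = 149 years.
The growth record spans 117.5 − 2.2 = 115.3 mm.
115.3 mm over 149 years gives 115.3 / 149 ≈ 0.774 mm/yr.

0.774 mm/yr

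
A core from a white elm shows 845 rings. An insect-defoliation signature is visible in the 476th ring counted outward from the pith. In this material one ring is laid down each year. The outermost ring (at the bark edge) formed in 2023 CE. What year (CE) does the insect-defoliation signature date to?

1654 CE

845 − 476 = 369 rings lie beyond the insect-defoliation signature toward the bark edge.
The ring at the bark edge is 2023 CE, so the insect-defoliation signature dates to 2023 − 369 = 1654 CE.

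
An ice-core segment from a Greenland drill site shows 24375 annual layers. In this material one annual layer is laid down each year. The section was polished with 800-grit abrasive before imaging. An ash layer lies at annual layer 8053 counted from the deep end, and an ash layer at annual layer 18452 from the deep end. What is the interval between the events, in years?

10399 yr

The two markers are separated by 18452 − 8053 = 10399 annual layers.
That is 10399 years at one annual layer per year.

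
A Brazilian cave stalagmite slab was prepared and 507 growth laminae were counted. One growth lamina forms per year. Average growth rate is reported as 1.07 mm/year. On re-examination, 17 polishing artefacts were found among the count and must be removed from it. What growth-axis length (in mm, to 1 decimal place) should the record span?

Correcting the raw count gives 507 − 17 = 490 true growth laminae.
490 years at 1.07 mm/year gives 1.07 × 490 = 524.3 mm.

524.3 mm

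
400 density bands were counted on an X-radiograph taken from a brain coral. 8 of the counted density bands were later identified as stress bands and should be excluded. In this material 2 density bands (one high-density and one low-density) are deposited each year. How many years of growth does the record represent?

Correcting the raw count gives 400 − 8 = 392 true density bands.
392 density bands at 2 per year is 392 / 2 = 196 years.

196 years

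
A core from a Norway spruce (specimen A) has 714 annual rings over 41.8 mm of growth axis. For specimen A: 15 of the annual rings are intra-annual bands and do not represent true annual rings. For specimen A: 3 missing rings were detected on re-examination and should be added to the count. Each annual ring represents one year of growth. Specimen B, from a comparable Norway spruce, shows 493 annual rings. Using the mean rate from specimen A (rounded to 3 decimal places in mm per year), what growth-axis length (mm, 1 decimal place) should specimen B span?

Specimen A: adjusted count: 714 − 15 + 3 = 702 annual rings.
A: Extension rate ≈ 41.8 / 702 = 0.060 mm/yr.
Length of B = 0.060 × 493 = 29.6 mm.

29.6 mm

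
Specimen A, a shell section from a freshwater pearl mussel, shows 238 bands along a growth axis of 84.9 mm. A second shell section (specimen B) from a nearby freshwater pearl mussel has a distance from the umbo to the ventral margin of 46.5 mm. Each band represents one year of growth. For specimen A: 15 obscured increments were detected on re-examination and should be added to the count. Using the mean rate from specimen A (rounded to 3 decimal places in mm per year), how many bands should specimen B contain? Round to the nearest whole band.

Specimen A: after corrections the count is 238 + 15 = 253 bands.
A: Mean rate = 84.9 mm / 253 years ≈ 0.336 mm/year.
For B, 46.5 / 0.336 = 138.39 years ≈ 138 bands.

138 bands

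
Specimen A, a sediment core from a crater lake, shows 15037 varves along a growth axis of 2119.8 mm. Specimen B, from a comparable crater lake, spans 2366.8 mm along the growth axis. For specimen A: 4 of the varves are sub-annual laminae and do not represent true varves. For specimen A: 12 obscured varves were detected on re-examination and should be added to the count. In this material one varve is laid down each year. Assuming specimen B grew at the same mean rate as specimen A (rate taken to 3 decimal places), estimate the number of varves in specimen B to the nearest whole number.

16786 varves

Specimen A: after corrections the count is 15037 − 4 + 12 = 15045 varves.
A: Extension rate ≈ 2119.8 / 15045 = 0.141 mm/year.
B spans 2366.8 / 0.141 = 16785.82 years ≈ 16786 varves.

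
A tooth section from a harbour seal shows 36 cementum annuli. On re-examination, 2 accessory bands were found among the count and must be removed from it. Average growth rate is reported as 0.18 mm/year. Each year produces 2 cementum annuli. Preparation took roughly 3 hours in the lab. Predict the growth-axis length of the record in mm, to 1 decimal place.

3.1 mm

After corrections the count is 36 − 2 = 34 cementum annuli.
With 2 cementum annuli per year, 34 / 2 = 17 years.
17 years at 0.18 mm/year gives 0.18 × 17 = 3.1 mm.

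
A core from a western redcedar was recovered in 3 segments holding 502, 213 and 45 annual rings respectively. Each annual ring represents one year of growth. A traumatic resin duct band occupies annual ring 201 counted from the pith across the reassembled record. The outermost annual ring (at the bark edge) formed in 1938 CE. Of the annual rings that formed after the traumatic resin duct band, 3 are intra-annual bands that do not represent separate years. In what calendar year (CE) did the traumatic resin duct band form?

1382 CE

Total annual rings = 502 + 213 + 45 = 760.
Between annual ring 201 and the bark edge there are 760 − 201 = 559 annual rings.
559 − 3 false = 556 true annual rings after the traumatic resin duct band.
Counting back 556 years from 1938 CE places the traumatic resin duct band in 1938 − 556 = 1382 CE.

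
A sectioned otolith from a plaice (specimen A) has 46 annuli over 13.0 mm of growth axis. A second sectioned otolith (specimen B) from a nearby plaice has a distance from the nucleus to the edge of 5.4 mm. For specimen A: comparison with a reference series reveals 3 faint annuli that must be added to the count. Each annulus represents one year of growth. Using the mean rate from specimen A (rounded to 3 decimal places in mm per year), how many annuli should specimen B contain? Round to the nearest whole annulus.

20 annuli

Specimen A: true annulus count = 46 + 3 = 49.
A: 13.0 mm over 49 years gives 13.0 / 49 ≈ 0.265 mm/yr.
For B, 5.4 / 0.265 = 20.38 years ≈ 20 annuli.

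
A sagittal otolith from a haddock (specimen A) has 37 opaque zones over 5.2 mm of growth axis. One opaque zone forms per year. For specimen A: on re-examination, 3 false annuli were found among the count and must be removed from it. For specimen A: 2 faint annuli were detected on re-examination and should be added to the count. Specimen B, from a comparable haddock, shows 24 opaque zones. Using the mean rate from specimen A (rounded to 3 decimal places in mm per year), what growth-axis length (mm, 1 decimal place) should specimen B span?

3.5 mm

Specimen A: adjusted count: 37 − 3 + 2 = 36 opaque zones.
A: Mean rate = 5.2 mm / 36 years ≈ 0.144 mm/yr.
Length of B = 0.144 × 24 = 3.5 mm.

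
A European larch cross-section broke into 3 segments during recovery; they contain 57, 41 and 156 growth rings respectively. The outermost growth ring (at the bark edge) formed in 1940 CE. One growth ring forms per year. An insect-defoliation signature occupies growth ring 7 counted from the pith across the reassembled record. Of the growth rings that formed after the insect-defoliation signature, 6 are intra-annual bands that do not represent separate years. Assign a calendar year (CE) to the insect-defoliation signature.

Total growth rings = 57 + 41 + 156 = 254.
Between growth ring 7 and the bark edge there are 254 − 7 = 247 growth rings.
Excluding 6 false growth rings: 247 − 6 = 241.
The growth ring at the bark edge is 1940 CE, so the insect-defoliation signature dates to 1940 − 241 = 1699 CE.

1699 CE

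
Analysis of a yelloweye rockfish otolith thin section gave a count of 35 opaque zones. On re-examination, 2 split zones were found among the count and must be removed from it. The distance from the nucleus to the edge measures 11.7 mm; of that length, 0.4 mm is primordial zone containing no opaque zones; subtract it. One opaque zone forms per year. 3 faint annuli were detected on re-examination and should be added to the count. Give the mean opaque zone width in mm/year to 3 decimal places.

0.314 mm/year

Adjusted count: 35 − 2 + 3 = 36 opaque zones.
Removing the 0.4 mm offcut leaves 11.7 − 0.4 = 11.3 mm.
Extension rate ≈ 11.3 / 36 = 0.314 mm/year.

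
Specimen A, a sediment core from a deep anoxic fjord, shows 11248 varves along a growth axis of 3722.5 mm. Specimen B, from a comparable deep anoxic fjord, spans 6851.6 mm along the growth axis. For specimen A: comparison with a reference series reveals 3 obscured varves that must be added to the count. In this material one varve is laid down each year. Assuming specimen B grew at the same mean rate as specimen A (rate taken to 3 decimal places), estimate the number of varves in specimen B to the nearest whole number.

20700 varves

Specimen A: adjusted count: 11248 + 3 = 11251 varves.
A: Mean rate = 3722.5 mm / 11251 years ≈ 0.331 mm/yr.
Specimen B: 6851.6 mm / 0.331 mm per year = 20699.70 years ≈ 20700 varves.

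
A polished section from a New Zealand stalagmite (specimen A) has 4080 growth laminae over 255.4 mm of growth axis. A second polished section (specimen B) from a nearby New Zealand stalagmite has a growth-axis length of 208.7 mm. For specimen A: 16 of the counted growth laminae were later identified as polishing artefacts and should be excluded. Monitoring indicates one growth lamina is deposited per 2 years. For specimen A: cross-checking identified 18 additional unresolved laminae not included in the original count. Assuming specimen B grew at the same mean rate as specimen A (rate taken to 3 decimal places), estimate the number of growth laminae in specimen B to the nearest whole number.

Specimen A: adjusted count: 4080 − 16 + 18 = 4082 growth laminae.
Specimen A: multiplying by 2 years per growth lamina: 4082 × 2 = 8164 years.
A: 255.4 mm over 8164 years gives 255.4 / 8164 ≈ 0.031 mm/yr.
B spans 208.7 / 0.031 = 6732.26 years; at 2 years per growth lamina that is 6732.26 / 2 ≈ 3366 growth laminae.

3366 growth laminae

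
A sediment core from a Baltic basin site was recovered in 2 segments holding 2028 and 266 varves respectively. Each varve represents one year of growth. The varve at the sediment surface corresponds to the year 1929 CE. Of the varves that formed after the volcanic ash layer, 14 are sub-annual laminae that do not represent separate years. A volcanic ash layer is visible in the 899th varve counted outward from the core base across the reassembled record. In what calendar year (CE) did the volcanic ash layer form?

548 CE

Total varves = 2028 + 266 = 2294.
2294 − 899 = 1395 varves lie beyond the volcanic ash layer toward the sediment surface.
1395 − 14 false = 1381 true varves after the volcanic ash layer.
Counting back 1381 years from 1929 CE places the volcanic ash layer in 1929 − 1381 = 548 CE.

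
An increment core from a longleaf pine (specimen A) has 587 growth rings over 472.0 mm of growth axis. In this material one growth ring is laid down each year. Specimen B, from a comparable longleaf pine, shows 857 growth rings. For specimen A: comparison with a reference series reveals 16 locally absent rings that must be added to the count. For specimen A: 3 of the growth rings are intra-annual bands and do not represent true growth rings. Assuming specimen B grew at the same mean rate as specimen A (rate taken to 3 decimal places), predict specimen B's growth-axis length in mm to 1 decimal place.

Specimen A: true growth ring count = 587 − 3 + 16 = 600.
A: Mean rate = 472.0 mm / 600 years ≈ 0.787 mm/yr.
For B, 0.787 mm/year × 857 years = 674.5 mm.

674.5 mm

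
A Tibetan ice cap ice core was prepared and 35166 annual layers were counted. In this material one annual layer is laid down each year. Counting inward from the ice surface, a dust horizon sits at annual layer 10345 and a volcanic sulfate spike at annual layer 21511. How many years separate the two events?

The two markers are separated by 21511 − 10345 = 11166 annual layers.
One annual layer per year makes the interval 11166 years.

11166 yr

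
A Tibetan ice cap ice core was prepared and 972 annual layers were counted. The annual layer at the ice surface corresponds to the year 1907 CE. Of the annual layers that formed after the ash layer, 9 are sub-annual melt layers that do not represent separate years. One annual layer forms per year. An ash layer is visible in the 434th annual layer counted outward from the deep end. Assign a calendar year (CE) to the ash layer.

1378 CE

Between annual layer 434 and the ice surface there are 972 − 434 = 538 annual layers.
Excluding 9 false annual layers: 538 − 9 = 529.
The annual layer at the ice surface is 1907 CE, so the ash layer dates to 1907 − 529 = 1378 CE.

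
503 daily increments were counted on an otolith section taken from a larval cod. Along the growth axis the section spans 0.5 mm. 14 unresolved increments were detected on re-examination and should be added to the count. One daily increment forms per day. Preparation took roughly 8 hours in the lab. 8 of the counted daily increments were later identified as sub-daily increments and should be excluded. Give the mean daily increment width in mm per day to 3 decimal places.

After corrections the count is 503 − 8 + 14 = 509 daily increments.
Mean rate = 0.5 mm / 509 days ≈ 0.001 mm per day.

0.001 mm per day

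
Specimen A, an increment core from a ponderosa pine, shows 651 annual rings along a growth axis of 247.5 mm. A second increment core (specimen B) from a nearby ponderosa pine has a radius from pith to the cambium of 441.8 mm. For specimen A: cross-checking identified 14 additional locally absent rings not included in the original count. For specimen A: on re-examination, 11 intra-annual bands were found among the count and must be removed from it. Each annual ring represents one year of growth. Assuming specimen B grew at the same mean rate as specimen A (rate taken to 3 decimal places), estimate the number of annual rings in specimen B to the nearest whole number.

Specimen A: after corrections the count is 651 − 11 + 14 = 654 annual rings.
A: Extension rate ≈ 247.5 / 654 = 0.378 mm/yr.
Specimen B: 441.8 mm / 0.378 mm per year = 1168.78 years ≈ 1169 annual rings.

1169 annual rings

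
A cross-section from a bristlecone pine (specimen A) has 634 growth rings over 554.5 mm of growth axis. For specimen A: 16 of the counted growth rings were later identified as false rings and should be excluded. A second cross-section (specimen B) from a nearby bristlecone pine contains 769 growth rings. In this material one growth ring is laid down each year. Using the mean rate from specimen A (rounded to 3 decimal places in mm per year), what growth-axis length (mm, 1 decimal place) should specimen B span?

689.8 mm

Specimen A: correcting the raw count gives 634 − 16 = 618 true growth rings.
A: Extension rate ≈ 554.5 / 618 = 0.897 mm/yr.
For B, 0.897 mm/year × 769 years = 689.8 mm.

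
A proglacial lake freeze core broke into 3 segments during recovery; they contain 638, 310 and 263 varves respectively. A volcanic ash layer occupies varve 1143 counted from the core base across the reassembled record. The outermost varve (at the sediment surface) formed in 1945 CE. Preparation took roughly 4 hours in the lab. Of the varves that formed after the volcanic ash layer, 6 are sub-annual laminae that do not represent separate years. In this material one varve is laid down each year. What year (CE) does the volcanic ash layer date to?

1883 CE

Total varves = 638 + 310 + 263 = 1211.
1211 − 1143 = 68 varves lie beyond the volcanic ash layer toward the sediment surface.
Excluding 6 false varves: 68 − 6 = 62.
Counting back 62 years from 1945 CE places the volcanic ash layer in 1945 − 62 = 1883 CE.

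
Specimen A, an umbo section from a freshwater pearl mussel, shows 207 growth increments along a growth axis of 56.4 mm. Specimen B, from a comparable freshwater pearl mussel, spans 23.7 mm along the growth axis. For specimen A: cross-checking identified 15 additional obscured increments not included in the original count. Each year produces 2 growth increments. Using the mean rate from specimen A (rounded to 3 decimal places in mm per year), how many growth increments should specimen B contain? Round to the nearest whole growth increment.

Specimen A: after corrections the count is 207 + 15 = 222 growth increments.
Specimen A: with 2 growth increments per year, 222 / 2 = 111 years.
A: Mean rate = 56.4 mm / 111 years ≈ 0.508 mm/year.
For B, 23.7 / 0.508 = 46.65 years; at 2 growth increments per year that is 46.65 × 2 ≈ 93 growth increments.

93 growth increments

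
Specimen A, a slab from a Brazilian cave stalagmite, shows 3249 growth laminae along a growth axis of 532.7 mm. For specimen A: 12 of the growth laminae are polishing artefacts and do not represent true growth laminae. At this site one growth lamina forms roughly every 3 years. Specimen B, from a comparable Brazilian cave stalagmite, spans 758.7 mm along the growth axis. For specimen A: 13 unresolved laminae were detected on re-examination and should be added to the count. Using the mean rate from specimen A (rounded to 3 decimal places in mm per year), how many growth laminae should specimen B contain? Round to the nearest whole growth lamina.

Specimen A: adjusted count: 3249 − 12 + 13 = 3250 growth laminae.
Specimen A: multiplying by 3 years per growth lamina: 3250 × 3 = 9750 years.
A: Mean rate = 532.7 mm / 9750 years ≈ 0.055 mm/year.
For B, 758.7 / 0.055 = 13794.55 years; at 3 years per growth lamina that is 13794.55 / 3 ≈ 4598 growth laminae.

4598 growth laminae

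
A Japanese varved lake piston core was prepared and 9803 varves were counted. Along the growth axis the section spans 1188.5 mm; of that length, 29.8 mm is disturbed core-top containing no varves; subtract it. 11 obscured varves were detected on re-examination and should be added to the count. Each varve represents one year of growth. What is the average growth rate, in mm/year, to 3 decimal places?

After corrections the count is 9803 + 11 = 9814 varves.
Net length = 1188.5 − 29.8 = 1158.7 mm.
Extension rate ≈ 1158.7 / 9814 = 0.118 mm/year.

0.118 mm/year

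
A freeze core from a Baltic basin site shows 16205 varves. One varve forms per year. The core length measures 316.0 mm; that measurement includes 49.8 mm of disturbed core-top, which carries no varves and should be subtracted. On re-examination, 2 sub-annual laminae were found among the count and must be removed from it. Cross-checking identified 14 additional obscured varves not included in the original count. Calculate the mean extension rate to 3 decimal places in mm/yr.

Adjusted count: 16205 − 2 + 14 = 16217 varves.
Removing the 49.8 mm offcut leaves 316.0 − 49.8 = 266.2 mm.
266.2 mm over 16217 years gives 266.2 / 16217 ≈ 0.016 mm/yr.

0.016 mm/yr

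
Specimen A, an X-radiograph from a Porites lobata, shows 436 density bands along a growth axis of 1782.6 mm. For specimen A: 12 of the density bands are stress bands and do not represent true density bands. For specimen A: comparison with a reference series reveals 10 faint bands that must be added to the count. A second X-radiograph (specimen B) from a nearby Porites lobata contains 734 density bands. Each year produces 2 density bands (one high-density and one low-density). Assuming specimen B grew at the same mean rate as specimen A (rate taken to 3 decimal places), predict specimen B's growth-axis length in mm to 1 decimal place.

3014.9 mm

Specimen A: true density band count = 436 − 12 + 10 = 434.
Specimen A: dividing by 2 density bands per year: 434 / 2 = 217 years.
A: Mean rate = 1782.6 mm / 217 years ≈ 8.215 mm/year.
Specimen B: dividing by 2 density bands per year: 734 / 2 = 367 years. B's length ≈ 8.215 × 367 = 3014.9 mm.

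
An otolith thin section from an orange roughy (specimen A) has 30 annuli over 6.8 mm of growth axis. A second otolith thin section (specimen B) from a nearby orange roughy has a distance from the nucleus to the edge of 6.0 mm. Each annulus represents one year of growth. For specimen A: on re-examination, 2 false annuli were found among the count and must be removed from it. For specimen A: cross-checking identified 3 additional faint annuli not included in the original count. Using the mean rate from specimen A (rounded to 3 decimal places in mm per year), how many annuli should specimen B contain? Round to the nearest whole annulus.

Specimen A: adjusted count: 30 − 2 + 3 = 31 annuli.
A: Mean rate = 6.8 mm / 31 years ≈ 0.219 mm/year.
For B, 6.0 / 0.219 = 27.40 years ≈ 27 annuli.

27 annuli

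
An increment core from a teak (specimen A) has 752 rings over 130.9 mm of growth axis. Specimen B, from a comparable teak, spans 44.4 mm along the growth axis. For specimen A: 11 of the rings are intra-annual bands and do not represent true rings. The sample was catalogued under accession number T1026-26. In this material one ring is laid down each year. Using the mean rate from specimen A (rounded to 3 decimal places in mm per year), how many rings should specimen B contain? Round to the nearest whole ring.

251 rings

Specimen A: adjusted count: 752 − 11 = 741 rings.
A: Extension rate ≈ 130.9 / 741 = 0.177 mm per year.
B spans 44.4 / 0.177 = 250.85 years ≈ 251 rings.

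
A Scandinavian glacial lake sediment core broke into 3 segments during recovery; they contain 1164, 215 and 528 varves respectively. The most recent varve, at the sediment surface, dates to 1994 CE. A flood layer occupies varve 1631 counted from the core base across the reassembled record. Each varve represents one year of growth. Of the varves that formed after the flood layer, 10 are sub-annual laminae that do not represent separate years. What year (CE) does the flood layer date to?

1728 CE

Total varves = 1164 + 215 + 528 = 1907.
The flood layer sits at varve 1631 from the core base, so 1907 − 1631 = 276 varves formed after it.
Removing the 10 false varves leaves 276 − 10 = 266 true varves beyond the flood layer.
Counting back 266 years from 1994 CE places the flood layer in 1994 − 266 = 1728 CE.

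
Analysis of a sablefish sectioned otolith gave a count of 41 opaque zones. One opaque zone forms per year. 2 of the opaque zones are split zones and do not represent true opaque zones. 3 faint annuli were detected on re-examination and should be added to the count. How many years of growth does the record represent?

Adjusted count: 41 − 2 + 3 = 42 opaque zones.
At one opaque zone per year, that is 42 years.

42 years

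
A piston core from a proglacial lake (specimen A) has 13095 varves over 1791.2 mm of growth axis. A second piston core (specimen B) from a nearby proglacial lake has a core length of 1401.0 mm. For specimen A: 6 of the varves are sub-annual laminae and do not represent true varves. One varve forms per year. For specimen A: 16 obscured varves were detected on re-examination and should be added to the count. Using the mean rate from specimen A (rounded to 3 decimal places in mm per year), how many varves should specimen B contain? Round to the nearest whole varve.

Specimen A: adjusted count: 13095 − 6 + 16 = 13105 varves.
A: Mean rate = 1791.2 mm / 13105 years ≈ 0.137 mm/year.
Specimen B: 1401.0 mm / 0.137 mm per year = 10226.28 years ≈ 10226 varves.

10226 varves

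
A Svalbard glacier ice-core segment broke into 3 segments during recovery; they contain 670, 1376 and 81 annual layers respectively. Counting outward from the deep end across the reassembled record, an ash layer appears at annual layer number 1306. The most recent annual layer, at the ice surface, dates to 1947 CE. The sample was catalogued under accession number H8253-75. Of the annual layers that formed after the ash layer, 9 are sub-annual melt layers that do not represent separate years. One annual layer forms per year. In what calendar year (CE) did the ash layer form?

1135 CE

Total annual layers = 670 + 1376 + 81 = 2127.
The ash layer sits at annual layer 1306 from the deep end, so 2127 − 1306 = 821 annual layers formed after it.
821 − 9 false = 812 true annual layers after the ash layer.
1947 − 812 = 1135 CE.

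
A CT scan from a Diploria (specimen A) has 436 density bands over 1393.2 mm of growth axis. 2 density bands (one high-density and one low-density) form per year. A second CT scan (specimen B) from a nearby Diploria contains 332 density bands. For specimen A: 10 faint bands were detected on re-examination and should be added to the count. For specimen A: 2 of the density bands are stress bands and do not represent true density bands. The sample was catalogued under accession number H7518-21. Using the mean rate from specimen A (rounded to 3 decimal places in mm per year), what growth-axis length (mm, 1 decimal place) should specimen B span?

1041.8 mm

Specimen A: adjusted count: 436 − 2 + 10 = 444 density bands.
Specimen A: dividing by 2 density bands per year: 444 / 2 = 222 years.
A: 1393.2 mm over 222 years gives 1393.2 / 222 ≈ 6.276 mm per year.
Specimen B: dividing by 2 density bands per year: 332 / 2 = 166 years. B's length ≈ 6.276 × 166 = 1041.8 mm.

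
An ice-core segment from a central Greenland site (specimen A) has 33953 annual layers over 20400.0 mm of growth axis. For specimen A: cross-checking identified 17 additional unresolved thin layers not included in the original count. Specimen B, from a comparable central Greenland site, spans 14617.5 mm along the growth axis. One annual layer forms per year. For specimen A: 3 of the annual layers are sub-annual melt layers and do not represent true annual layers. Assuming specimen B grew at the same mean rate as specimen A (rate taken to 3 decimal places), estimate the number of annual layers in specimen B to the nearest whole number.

24322 annual layers

Specimen A: correcting the raw count gives 33953 − 3 + 17 = 33967 true annual layers.
A: 20400.0 mm over 33967 years gives 20400.0 / 33967 ≈ 0.601 mm/yr.
Specimen B: 14617.5 mm / 0.601 mm per year = 24321.96 years ≈ 24322 annual layers.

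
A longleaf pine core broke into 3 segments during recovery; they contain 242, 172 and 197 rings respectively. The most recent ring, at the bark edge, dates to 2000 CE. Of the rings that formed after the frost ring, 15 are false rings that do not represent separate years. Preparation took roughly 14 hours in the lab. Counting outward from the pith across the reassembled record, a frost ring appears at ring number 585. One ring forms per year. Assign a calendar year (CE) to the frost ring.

Total rings = 242 + 172 + 197 = 611.
The frost ring sits at ring 585 from the pith, so 611 − 585 = 26 rings formed after it.
26 − 15 false = 11 true rings after the frost ring.
Counting back 11 years from 2000 CE places the frost ring in 2000 − 11 = 1989 CE.

1989 CE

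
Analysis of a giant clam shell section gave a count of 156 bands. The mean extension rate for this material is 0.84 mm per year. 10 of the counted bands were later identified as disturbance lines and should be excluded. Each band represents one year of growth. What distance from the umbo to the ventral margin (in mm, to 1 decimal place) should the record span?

122.6 mm

True band count = 156 − 10 = 146.
Length ≈ 0.84 × 146 = 122.6 mm.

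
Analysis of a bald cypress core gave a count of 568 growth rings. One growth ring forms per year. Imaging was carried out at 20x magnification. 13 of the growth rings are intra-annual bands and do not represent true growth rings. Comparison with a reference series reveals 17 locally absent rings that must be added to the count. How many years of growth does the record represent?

572 years

Correcting the raw count gives 568 − 13 + 17 = 572 true growth rings.
At one growth ring per year, that is 572 years.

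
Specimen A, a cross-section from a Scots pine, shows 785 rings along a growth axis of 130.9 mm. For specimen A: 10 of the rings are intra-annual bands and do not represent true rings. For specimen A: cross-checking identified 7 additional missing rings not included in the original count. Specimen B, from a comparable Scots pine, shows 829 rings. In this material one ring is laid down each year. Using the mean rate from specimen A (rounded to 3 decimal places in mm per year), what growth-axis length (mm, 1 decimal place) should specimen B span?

138.4 mm

Specimen A: after corrections the count is 785 − 10 + 7 = 782 rings.
A: Mean rate = 130.9 mm / 782 years ≈ 0.167 mm/yr.
For B, 0.167 mm/year × 829 years = 138.4 mm.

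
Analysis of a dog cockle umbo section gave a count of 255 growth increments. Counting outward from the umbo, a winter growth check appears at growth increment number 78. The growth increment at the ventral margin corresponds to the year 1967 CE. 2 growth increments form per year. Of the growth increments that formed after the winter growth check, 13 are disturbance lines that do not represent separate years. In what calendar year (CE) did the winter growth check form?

255 − 78 = 177 growth increments lie beyond the winter growth check toward the ventral margin.
177 − 13 false = 164 true growth increments after the winter growth check.
Dividing by 2 growth increments per year: 164 / 2 = 82 years.
1967 − 82 = 1885 CE.

1885 CE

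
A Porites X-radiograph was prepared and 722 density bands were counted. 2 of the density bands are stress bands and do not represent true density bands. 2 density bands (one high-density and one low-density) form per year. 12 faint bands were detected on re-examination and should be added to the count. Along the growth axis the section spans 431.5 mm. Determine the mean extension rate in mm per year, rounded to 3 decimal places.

1.179 mm per year

True density band count = 722 − 2 + 12 = 732.
With 2 density bands per year, 732 / 2 = 366 years.
Mean rate = 431.5 mm / 366 years ≈ 1.179 mm per year.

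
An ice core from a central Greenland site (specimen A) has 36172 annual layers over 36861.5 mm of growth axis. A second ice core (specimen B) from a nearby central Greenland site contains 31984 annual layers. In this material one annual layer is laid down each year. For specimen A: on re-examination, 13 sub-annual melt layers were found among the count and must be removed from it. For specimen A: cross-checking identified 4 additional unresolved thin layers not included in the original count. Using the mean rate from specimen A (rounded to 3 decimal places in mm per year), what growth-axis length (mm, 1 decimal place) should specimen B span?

32591.7 mm

Specimen A: adjusted count: 36172 − 13 + 4 = 36163 annual layers.
A: 36861.5 mm over 36163 years gives 36861.5 / 36163 ≈ 1.019 mm/yr.
Length of B = 1.019 × 31984 = 32591.7 mm.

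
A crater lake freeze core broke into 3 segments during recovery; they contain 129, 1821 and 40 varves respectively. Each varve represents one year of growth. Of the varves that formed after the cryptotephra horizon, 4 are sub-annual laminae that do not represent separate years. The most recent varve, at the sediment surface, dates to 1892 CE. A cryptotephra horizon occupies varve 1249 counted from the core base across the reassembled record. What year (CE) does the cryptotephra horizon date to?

1155 CE

Total varves = 129 + 1821 + 40 = 1990.
Between varve 1249 and the sediment surface there are 1990 − 1249 = 741 varves.
Excluding 4 false varves: 741 − 4 = 737.
Counting back 737 years from 1892 CE places the cryptotephra horizon in 1892 − 737 = 1155 CE.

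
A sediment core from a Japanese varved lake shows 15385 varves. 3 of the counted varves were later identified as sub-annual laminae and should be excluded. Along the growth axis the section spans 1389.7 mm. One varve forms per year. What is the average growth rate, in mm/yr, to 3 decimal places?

0.090 mm/yr

Correcting the raw count gives 15385 − 3 = 15382 true varves.
1389.7 mm over 15382 years gives 1389.7 / 15382 ≈ 0.090 mm/yr.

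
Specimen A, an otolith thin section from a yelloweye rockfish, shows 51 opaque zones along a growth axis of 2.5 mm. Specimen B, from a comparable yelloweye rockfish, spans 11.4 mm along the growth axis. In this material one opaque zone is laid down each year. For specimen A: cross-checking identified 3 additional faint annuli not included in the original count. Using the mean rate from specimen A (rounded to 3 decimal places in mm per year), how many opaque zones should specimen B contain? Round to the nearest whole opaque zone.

248 opaque zones

Specimen A: correcting the raw count gives 51 + 3 = 54 true opaque zones.
A: Mean rate = 2.5 mm / 54 years ≈ 0.046 mm/yr.
Specimen B: 11.4 mm / 0.046 mm per year = 247.83 years ≈ 248 opaque zones.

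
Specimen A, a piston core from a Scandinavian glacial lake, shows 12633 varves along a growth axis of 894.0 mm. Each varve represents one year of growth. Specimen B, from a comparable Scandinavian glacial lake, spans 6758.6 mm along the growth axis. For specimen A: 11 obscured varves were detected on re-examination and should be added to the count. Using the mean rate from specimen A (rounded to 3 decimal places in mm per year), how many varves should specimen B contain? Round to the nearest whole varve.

95192 varves

Specimen A: adjusted count: 12633 + 11 = 12644 varves.
A: Extension rate ≈ 894.0 / 12644 = 0.071 mm/yr.
B spans 6758.6 / 0.071 = 95191.55 years ≈ 95192 varves.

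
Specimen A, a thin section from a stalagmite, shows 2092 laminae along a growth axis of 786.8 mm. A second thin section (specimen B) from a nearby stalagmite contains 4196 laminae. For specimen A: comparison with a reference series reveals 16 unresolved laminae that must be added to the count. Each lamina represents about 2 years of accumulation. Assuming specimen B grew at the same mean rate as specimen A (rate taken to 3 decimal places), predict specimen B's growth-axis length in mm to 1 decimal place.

Specimen A: adjusted count: 2092 + 16 = 2108 laminae.
Specimen A: at 2 years per lamina, 2108 × 2 = 4216 years.
A: Extension rate ≈ 786.8 / 4216 = 0.187 mm per year.
Specimen B: at 2 years per lamina, 4196 × 2 = 8392 years. B's length ≈ 0.187 × 8392 = 1569.3 mm.

1569.3 mm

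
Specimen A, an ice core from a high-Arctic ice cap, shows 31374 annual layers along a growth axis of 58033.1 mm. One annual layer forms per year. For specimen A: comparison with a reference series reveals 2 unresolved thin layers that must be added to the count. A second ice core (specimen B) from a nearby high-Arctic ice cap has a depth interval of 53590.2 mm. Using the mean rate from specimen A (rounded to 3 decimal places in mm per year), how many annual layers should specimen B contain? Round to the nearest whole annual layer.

28968 annual layers

Specimen A: correcting the raw count gives 31374 + 2 = 31376 true annual layers.
A: Extension rate ≈ 58033.1 / 31376 = 1.850 mm/yr.
Specimen B: 53590.2 mm / 1.850 mm per year = 28967.68 years ≈ 28968 annual layers.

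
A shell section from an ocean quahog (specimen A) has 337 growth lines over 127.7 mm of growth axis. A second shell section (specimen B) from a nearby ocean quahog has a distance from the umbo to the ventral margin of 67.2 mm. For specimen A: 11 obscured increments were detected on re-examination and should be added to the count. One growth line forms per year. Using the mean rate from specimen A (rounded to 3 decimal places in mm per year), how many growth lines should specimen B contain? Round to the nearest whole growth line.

183 growth lines

Specimen A: true growth line count = 337 + 11 = 348.
A: Mean rate = 127.7 mm / 348 years ≈ 0.367 mm/year.
B spans 67.2 / 0.367 = 183.11 years ≈ 183 growth lines.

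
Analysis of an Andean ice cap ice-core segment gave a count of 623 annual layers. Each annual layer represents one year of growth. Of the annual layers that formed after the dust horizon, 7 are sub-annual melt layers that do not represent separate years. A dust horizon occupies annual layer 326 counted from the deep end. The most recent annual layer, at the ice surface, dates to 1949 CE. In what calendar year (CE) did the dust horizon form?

1659 CE

623 − 326 = 297 annual layers lie beyond the dust horizon toward the ice surface.
Removing the 7 false annual layers leaves 297 − 7 = 290 true annual layers beyond the dust horizon.
The annual layer at the ice surface is 1949 CE, so the dust horizon dates to 1949 − 290 = 1659 CE.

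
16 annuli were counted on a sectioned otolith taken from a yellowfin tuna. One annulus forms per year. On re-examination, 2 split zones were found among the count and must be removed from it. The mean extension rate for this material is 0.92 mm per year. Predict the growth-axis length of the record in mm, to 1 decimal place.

True annulus count = 16 − 2 = 14.
14 years at 0.92 mm/year gives 0.92 × 14 = 12.9 mm.

12.9 mm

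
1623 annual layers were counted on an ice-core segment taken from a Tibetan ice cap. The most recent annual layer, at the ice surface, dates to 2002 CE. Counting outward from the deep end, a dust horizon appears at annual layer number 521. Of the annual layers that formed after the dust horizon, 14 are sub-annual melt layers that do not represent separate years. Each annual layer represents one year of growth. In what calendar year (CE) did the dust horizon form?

914 CE

1623 − 521 = 1102 annual layers lie beyond the dust horizon toward the ice surface.
Removing the 14 false annual layers leaves 1102 − 14 = 1088 true annual layers beyond the dust horizon.
2002 − 1088 = 914 CE.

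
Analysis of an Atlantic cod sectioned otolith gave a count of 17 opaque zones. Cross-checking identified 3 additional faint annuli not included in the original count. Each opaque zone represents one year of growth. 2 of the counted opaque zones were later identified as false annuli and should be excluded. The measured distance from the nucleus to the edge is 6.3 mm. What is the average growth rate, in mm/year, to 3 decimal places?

After corrections the count is 17 − 2 + 3 = 18 opaque zones.
Extension rate ≈ 6.3 / 18 = 0.350 mm/year.

0.350 mm/year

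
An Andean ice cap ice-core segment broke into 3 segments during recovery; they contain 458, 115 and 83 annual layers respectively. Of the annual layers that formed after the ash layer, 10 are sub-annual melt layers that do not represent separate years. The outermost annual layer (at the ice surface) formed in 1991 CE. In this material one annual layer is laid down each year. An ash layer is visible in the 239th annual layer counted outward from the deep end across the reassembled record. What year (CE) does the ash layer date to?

1584 CE

Total annual layers = 458 + 115 + 83 = 656.
656 − 239 = 417 annual layers lie beyond the ash layer toward the ice surface.
417 − 10 false = 407 true annual layers after the ash layer.
1991 − 407 = 1584 CE.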